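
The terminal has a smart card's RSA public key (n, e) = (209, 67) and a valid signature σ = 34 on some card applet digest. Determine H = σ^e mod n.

67

Squares mod 209: σ^1≡34, σ^2≡111, σ^4≡199, σ^8≡100, σ^16≡177, σ^32≡188, σ^64≡23
67 = 64 + 2 + 1, so σ^67 ≡ 23·111·34 ≡ 67 (mod 209)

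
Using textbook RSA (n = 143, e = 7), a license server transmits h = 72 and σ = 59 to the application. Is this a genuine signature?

forged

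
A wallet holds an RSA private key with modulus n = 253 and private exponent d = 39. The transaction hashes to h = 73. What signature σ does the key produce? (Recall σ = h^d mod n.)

140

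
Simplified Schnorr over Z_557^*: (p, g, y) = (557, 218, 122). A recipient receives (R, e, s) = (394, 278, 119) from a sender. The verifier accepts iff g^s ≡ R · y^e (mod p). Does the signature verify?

g^s mod p:
Squares mod 557: 218^1≡218, 218^2≡179, 218^4≡292, 218^8≡43, 218^16≡178, 218^32≡492, 218^64≡326
119 = 64 + 32 + 16 + 4 + 2 + 1, so 218^119 ≡ 326·492·178·292·179·218 ≡ 394 (mod 557)
R · y^e mod p:
Squares mod 557: 122^1≡122, 122^2≡402, 122^4≡74, 122^8≡463, 122^16≡481, 122^32≡206, 122^64≡104, 122^128≡233, 122^256≡260
278 = 256 + 16 + 4 + 2, so 122^278 ≡ 260·481·74·402 ≡ 1 (mod 557)
394·1 = 394 ≡ 394 (mod 557)
394 ≡ 394 (mod 557); signature holds.

verifies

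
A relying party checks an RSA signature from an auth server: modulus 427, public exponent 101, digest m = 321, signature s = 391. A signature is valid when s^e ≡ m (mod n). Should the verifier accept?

s^2 ≡ 391^2 = 152881 ≡ 15
s^4 ≡ 15^2 = 225
s^8 ≡ 225^2 = 50625 ≡ 239
s^16 ≡ 239^2 = 57121 ≡ 330
s^32 ≡ 330^2 = 108900 ≡ 15
s^64 ≡ 15^2 = 225
101 = 64 + 32 + 4 + 1, so s^101 ≡ 225·15·225·391 ≡ 321 (mod 427)
Since 321 equals the digest 321, verification succeeds.

accept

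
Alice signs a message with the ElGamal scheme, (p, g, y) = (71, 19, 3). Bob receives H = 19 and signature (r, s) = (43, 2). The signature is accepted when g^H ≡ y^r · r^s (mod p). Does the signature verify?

Left side g^H mod p:
19^2 = 361 ≡ 6
19^4 ≡ 6^2 = 36
19^8 ≡ 36^2 = 1296 ≡ 18
19^16 ≡ 18^2 = 324 ≡ 40
19 = 16 + 2 + 1, so 19^19 ≡ 40·6·19 ≡ 16 (mod 71)
Right side y^r · r^s mod p:
3^2 = 9
3^4 ≡ 9^2 = 81 ≡ 10
3^8 ≡ 10^2 = 100 ≡ 29
3^16 ≡ 29^2 = 841 ≡ 60
3^32 ≡ 60^2 = 3600 ≡ 50
43 = 32 + 8 + 2 + 1, so 3^43 ≡ 50·29·9·3 ≡ 29 (mod 71)
43^2 = 1849 ≡ 3
29·3 = 87 ≡ 16 (mod 71)
16 ≡ 16 (mod 71), so the signature is genuine.

verifies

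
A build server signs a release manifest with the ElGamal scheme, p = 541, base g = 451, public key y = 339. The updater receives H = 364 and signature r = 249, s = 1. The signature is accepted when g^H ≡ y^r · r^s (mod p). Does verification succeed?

Left side g^H mod p:
Squares mod 541: 451^1≡451, 451^2≡526, 451^4≡225, 451^8≡312, 451^16≡505, 451^32≡214, 451^64≡352, 451^128≡15, 451^256≡225
364 = 256 + 64 + 32 + 8 + 4, so 451^364 ≡ 225·352·214·312·225 ≡ 225 (mod 541)
Right side y^r · r^s mod p:
Squares mod 541: 339^1≡339, 339^2≡229, 339^4≡505, 339^8≡214, 339^16≡352, 339^32≡15, 339^64≡225, 339^128≡312
249 = 128 + 64 + 32 + 16 + 8 + 1, so 339^249 ≡ 312·225·15·352·214·339 ≡ 216 (mod 541)
249^1 mod 541 = 249
216·249 = 53784 ≡ 225 (mod 541)
225 ≡ 225 (mod 541), so the signature is genuine.

passes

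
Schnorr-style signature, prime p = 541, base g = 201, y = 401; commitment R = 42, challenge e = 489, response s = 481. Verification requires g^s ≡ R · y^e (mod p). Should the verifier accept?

g^s mod p:
201^2 = 40401 ≡ 367
201^4 ≡ 367^2 = 134689 ≡ 521
201^8 ≡ 521^2 = 271441 ≡ 400
201^16 ≡ 400^2 = 160000 ≡ 405
201^32 ≡ 405^2 = 164025 ≡ 102
201^64 ≡ 102^2 = 10404 ≡ 125
201^128 ≡ 125^2 = 15625 ≡ 477
201^256 ≡ 477^2 = 227529 ≡ 309
481 = 256 + 128 + 64 + 32 + 1, so 201^481 ≡ 309·477·125·102·201 ≡ 379 (mod 541)
R · y^e mod p:
401^2 = 160801 ≡ 124
401^4 ≡ 124^2 = 15376 ≡ 228
401^8 ≡ 228^2 = 51984 ≡ 48
401^16 ≡ 48^2 = 2304 ≡ 140
401^32 ≡ 140^2 = 19600 ≡ 124
401^64 ≡ 124^2 = 15376 ≡ 228
401^128 ≡ 228^2 = 51984 ≡ 48
401^256 ≡ 48^2 = 2304 ≡ 140
489 = 256 + 128 + 64 + 32 + 8 + 1, so 401^489 ≡ 140·48·228·124·48·401 ≡ 313 (mod 541)
42·313 = 13146 ≡ 162 (mod 541)
379 ≠ 162; the check fails.

reject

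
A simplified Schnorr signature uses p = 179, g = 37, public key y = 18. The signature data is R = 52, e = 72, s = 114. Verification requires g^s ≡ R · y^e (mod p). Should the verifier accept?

accept

g^s mod p:
37^2 = 1369 ≡ 116
37^4 ≡ 116^2 = 13456 ≡ 31
37^8 ≡ 31^2 = 961 ≡ 66
37^16 ≡ 66^2 = 4356 ≡ 60
37^32 ≡ 60^2 = 3600 ≡ 20
37^64 ≡ 20^2 = 400 ≡ 42
114 = 64 + 32 + 16 + 2, so 37^114 ≡ 42·20·60·116 ≡ 81 (mod 179)
R · y^e mod p:
18^2 = 324 ≡ 145
18^4 ≡ 145^2 = 21025 ≡ 82
18^8 ≡ 82^2 = 6724 ≡ 101
18^16 ≡ 101^2 = 10201 ≡ 177
18^32 ≡ 177^2 = 31329 ≡ 4
18^64 ≡ 4^2 = 16
72 = 64 + 8, so 18^72 ≡ 16·101 ≡ 5 (mod 179)
52·5 = 260 ≡ 81 (mod 179)
81 ≡ 81 (mod 179); signature holds.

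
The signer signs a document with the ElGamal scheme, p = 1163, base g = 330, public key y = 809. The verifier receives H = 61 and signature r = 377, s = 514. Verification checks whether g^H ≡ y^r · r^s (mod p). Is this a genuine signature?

genuine

Left side g^H mod p:
330^2 = 108900 ≡ 741
330^4 ≡ 741^2 = 549081 ≡ 145
330^8 ≡ 145^2 = 21025 ≡ 91
330^16 ≡ 91^2 = 8281 ≡ 140
330^32 ≡ 140^2 = 19600 ≡ 992
61 = 32 + 16 + 8 + 4 + 1, so 330^61 ≡ 992·140·91·145·330 ≡ 458 (mod 1163)
Right side y^r · r^s mod p:
809^2 = 654481 ≡ 875
809^4 ≡ 875^2 = 765625 ≡ 371
809^8 ≡ 371^2 = 137641 ≡ 407
809^16 ≡ 407^2 = 165649 ≡ 503
809^32 ≡ 503^2 = 253009 ≡ 638
809^64 ≡ 638^2 = 407044 ≡ 1157
809^128 ≡ 1157^2 = 1338649 ≡ 36
809^256 ≡ 36^2 = 1296 ≡ 133
377 = 256 + 64 + 32 + 16 + 8 + 1, so 809^377 ≡ 133·1157·638·503·407·809 ≡ 1079 (mod 1163)
377^2 = 142129 ≡ 243
377^4 ≡ 243^2 = 59049 ≡ 899
377^8 ≡ 899^2 = 808201 ≡ 1079
377^16 ≡ 1079^2 = 1164241 ≡ 78
377^32 ≡ 78^2 = 6084 ≡ 269
377^64 ≡ 269^2 = 72361 ≡ 255
377^128 ≡ 255^2 = 65025 ≡ 1060
377^256 ≡ 1060^2 = 1123600 ≡ 142
377^512 ≡ 142^2 = 20164 ≡ 393
514 = 512 + 2, so 377^514 ≡ 393·243 ≡ 133 (mod 1163)
1079·133 = 143507 ≡ 458 (mod 1163)
458 ≡ 458 (mod 1163), so the signature is genuine.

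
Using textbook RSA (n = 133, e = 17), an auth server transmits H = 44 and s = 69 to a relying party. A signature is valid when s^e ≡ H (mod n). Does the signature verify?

Squares mod 133: s^1≡69, s^2≡106, s^4≡64, s^8≡106, s^16≡64
17 = 16 + 1, so s^17 ≡ 64·69 ≡ 27 (mod 133)
27 ≠ 44, so verification fails.

does not verify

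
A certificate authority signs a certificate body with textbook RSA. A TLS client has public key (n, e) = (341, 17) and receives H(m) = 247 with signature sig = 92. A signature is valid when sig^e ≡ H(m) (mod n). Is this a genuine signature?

genuine

Squares mod 341: sig^1≡92, sig^2≡280, sig^4≡311, sig^8≡218, sig^16≡125
17 = 16 + 1, so sig^17 ≡ 125·92 ≡ 247 (mod 341)
sig^17 mod 341 = 247 matches H(m).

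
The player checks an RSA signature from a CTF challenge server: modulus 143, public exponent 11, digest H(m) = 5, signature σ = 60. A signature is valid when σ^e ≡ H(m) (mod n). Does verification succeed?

passes

Squares mod 143: σ^1≡60, σ^2≡25, σ^4≡53, σ^8≡92
11 = 8 + 2 + 1, so σ^11 ≡ 92·25·60 ≡ 5 (mod 143)
Since 5 equals the digest 5, verification succeeds.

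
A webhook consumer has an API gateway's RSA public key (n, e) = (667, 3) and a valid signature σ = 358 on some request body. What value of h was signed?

σ^2 ≡ 358^2 = 128164 ≡ 100
3 = 2 + 1, so σ^3 ≡ 100·358 ≡ 449 (mod 667)

449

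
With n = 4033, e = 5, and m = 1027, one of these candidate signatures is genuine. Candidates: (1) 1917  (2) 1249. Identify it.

Candidate 1: Squares mod 4033: 1917^1≡1917, 1917^2≡826, 1917^4≡699; 5 = 4 + 1, so 1917^5 ≡ 699·1917 ≡ 1027 (mod 4033)
  → matches m = 1027
Candidate 2: Squares mod 4033: 1249^1≡1249, 1249^2≡3263, 1249^4≡49; 5 = 4 + 1, so 1249^5 ≡ 49·1249 ≡ 706 (mod 4033)

1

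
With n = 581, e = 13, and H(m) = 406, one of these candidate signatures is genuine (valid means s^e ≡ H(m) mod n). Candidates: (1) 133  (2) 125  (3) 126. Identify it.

3

Candidate 1: Squares mod 581: 133^1≡133, 133^2≡259, 133^4≡266, 133^8≡455; 13 = 8 + 4 + 1, so 133^13 ≡ 455·266·133 ≡ 385 (mod 581)
Candidate 2: Squares mod 581: 125^1≡125, 125^2≡519, 125^4≡358, 125^8≡344; 13 = 8 + 4 + 1, so 125^13 ≡ 344·358·125 ≡ 405 (mod 581)
Candidate 3: Squares mod 581: 126^1≡126, 126^2≡189, 126^4≡280, 126^8≡546; 13 = 8 + 4 + 1, so 126^13 ≡ 546·280·126 ≡ 406 (mod 581)
  → matches H(m) = 406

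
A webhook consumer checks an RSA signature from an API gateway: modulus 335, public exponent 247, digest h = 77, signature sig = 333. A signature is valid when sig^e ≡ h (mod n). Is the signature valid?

sig^2 ≡ 333^2 = 110889 ≡ 4
sig^4 ≡ 4^2 = 16
sig^8 ≡ 16^2 = 256
sig^16 ≡ 256^2 = 65536 ≡ 211
sig^32 ≡ 211^2 = 44521 ≡ 301
sig^64 ≡ 301^2 = 90601 ≡ 151
sig^128 ≡ 151^2 = 22801 ≡ 21
247 = 128 + 64 + 32 + 16 + 4 + 2 + 1, so sig^247 ≡ 21·151·301·211·16·4·333 ≡ 77 (mod 335)
Since 77 equals the digest 77, verification succeeds.

valid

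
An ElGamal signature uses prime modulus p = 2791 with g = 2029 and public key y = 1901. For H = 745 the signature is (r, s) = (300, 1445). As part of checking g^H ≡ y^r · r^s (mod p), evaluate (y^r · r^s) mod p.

Squares mod 2791: 1901^1≡1901, 1901^2≡2247, 1901^4≡90, 1901^8≡2518, 1901^16≡1963, 1901^32≡1789, 1901^64≡2035, 1901^128≡2172, 1901^256≡794
300 = 256 + 32 + 8 + 4, so 1901^300 ≡ 794·1789·2518·90 ≡ 2524 (mod 2791)
Squares mod 2791: 300^1≡300, 300^2≡688, 300^4≡1665, 300^8≡762, 300^16≡116, 300^32≡2292, 300^64≡602, 300^128≡2365, 300^256≡61, 300^512≡930, 300^1024≡2481
1445 = 1024 + 256 + 128 + 32 + 4 + 1, so 300^1445 ≡ 2481·61·2365·2292·1665·300 ≡ 2204 (mod 2791)
y^r · r^s ≡ 2524·2204 = 5562896 ≡ 433 (mod 2791)

433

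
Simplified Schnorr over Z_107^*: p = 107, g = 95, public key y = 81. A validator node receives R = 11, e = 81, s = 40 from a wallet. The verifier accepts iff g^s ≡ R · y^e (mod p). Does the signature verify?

verifies

g^s mod p:
95^2 = 9025 ≡ 37
95^4 ≡ 37^2 = 1369 ≡ 85
95^8 ≡ 85^2 = 7225 ≡ 56
95^16 ≡ 56^2 = 3136 ≡ 33
95^32 ≡ 33^2 = 1089 ≡ 19
40 = 32 + 8, so 95^40 ≡ 19·56 ≡ 101 (mod 107)
R · y^e mod p:
81^2 = 6561 ≡ 34
81^4 ≡ 34^2 = 1156 ≡ 86
81^8 ≡ 86^2 = 7396 ≡ 13
81^16 ≡ 13^2 = 169 ≡ 62
81^32 ≡ 62^2 = 3844 ≡ 99
81^64 ≡ 99^2 = 9801 ≡ 64
81 = 64 + 16 + 1, so 81^81 ≡ 64·62·81 ≡ 87 (mod 107)
11·87 = 957 ≡ 101 (mod 107)
101 ≡ 101 (mod 107); signature holds.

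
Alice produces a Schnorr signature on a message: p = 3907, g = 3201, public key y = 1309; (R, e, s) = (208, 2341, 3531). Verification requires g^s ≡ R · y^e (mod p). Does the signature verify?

g^s mod p:
3201^2 = 10246401 ≡ 2247
3201^4 ≡ 2247^2 = 5049009 ≡ 1165
3201^8 ≡ 1165^2 = 1357225 ≡ 1496
3201^16 ≡ 1496^2 = 2238016 ≡ 3212
3201^32 ≡ 3212^2 = 10316944 ≡ 2464
3201^64 ≡ 2464^2 = 6071296 ≡ 3725
3201^128 ≡ 3725^2 = 13875625 ≡ 1868
3201^256 ≡ 1868^2 = 3489424 ≡ 473
3201^512 ≡ 473^2 = 223729 ≡ 1030
3201^1024 ≡ 1030^2 = 1060900 ≡ 2103
3201^2048 ≡ 2103^2 = 4422609 ≡ 3792
3531 = 2048 + 1024 + 256 + 128 + 64 + 8 + 2 + 1, so 3201^3531 ≡ 3792·2103·473·1868·3725·1496·2247·3201 ≡ 414 (mod 3907)
R · y^e mod p:
1309^2 = 1713481 ≡ 2215
1309^4 ≡ 2215^2 = 4906225 ≡ 2940
1309^8 ≡ 2940^2 = 8643600 ≡ 1316
1309^16 ≡ 1316^2 = 1731856 ≡ 1055
1309^32 ≡ 1055^2 = 1113025 ≡ 3437
1309^64 ≡ 3437^2 = 11812969 ≡ 2108
1309^128 ≡ 2108^2 = 4443664 ≡ 1405
1309^256 ≡ 1405^2 = 1974025 ≡ 990
1309^512 ≡ 990^2 = 980100 ≡ 3350
1309^1024 ≡ 3350^2 = 11222500 ≡ 1596
1309^2048 ≡ 1596^2 = 2547216 ≡ 3759
2341 = 2048 + 256 + 32 + 4 + 1, so 1309^2341 ≡ 3759·990·3437·2940·1309 ≡ 2519 (mod 3907)
208·2519 = 523952 ≡ 414 (mod 3907)
414 ≡ 414 (mod 3907); signature holds.

verifies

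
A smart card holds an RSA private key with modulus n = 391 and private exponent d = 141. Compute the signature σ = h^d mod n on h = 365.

281

h^2 ≡ 365^2 = 133225 ≡ 285
h^4 ≡ 285^2 = 81225 ≡ 288
h^8 ≡ 288^2 = 82944 ≡ 52
h^16 ≡ 52^2 = 2704 ≡ 358
h^32 ≡ 358^2 = 128164 ≡ 307
h^64 ≡ 307^2 = 94249 ≡ 18
h^128 ≡ 18^2 = 324
141 = 128 + 8 + 4 + 1, so h^141 ≡ 324·52·288·365 ≡ 281 (mod 391)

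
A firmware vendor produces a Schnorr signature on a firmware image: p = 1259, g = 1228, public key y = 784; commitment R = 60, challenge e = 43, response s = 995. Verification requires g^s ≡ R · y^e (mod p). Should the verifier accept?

reject

g^s mod p:
Squares mod 1259: 1228^1≡1228, 1228^2≡961, 1228^4≡674, 1228^8≡1036, 1228^16≡628, 1228^32≡317, 1228^64≡1028, 1228^128≡483, 1228^256≡374, 1228^512≡127
995 = 512 + 256 + 128 + 64 + 32 + 2 + 1, so 1228^995 ≡ 127·374·483·1028·317·961·1228 ≡ 928 (mod 1259)
R · y^e mod p:
Squares mod 1259: 784^1≡784, 784^2≡264, 784^4≡451, 784^8≡702, 784^16≡535, 784^32≡432
43 = 32 + 8 + 2 + 1, so 784^43 ≡ 432·702·264·784 ≡ 558 (mod 1259)
60·558 = 33480 ≡ 746 (mod 1259)
928 ≠ 746; the check fails.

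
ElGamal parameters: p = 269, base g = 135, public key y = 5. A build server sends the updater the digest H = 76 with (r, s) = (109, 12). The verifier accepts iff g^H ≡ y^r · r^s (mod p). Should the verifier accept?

Left side g^H mod p:
135^2 = 18225 ≡ 202
135^4 ≡ 202^2 = 40804 ≡ 185
135^8 ≡ 185^2 = 34225 ≡ 62
135^16 ≡ 62^2 = 3844 ≡ 78
135^32 ≡ 78^2 = 6084 ≡ 166
135^64 ≡ 166^2 = 27556 ≡ 118
76 = 64 + 8 + 4, so 135^76 ≡ 118·62·185 ≡ 121 (mod 269)
Right side y^r · r^s mod p:
5^2 = 25
5^4 ≡ 25^2 = 625 ≡ 87
5^8 ≡ 87^2 = 7569 ≡ 37
5^16 ≡ 37^2 = 1369 ≡ 24
5^32 ≡ 24^2 = 576 ≡ 38
5^64 ≡ 38^2 = 1444 ≡ 99
109 = 64 + 32 + 8 + 4 + 1, so 5^109 ≡ 99·38·37·87·5 ≡ 180 (mod 269)
109^2 = 11881 ≡ 45
109^4 ≡ 45^2 = 2025 ≡ 142
109^8 ≡ 142^2 = 20164 ≡ 258
12 = 8 + 4, so 109^12 ≡ 258·142 ≡ 52 (mod 269)
180·52 = 9360 ≡ 214 (mod 269)
121 ≠ 214, so verification fails.

reject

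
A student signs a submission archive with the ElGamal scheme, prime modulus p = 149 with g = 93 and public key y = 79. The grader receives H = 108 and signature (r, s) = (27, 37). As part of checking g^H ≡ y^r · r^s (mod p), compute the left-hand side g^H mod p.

93^108 mod 149 = 29

29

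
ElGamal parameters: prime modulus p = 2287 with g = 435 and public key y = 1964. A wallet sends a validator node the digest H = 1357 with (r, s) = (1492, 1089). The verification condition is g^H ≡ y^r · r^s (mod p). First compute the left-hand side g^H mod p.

198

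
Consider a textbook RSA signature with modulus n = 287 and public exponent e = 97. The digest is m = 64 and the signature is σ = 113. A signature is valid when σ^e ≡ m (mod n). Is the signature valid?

valid

σ^2 ≡ 113^2 = 12769 ≡ 141
σ^4 ≡ 141^2 = 19881 ≡ 78
σ^8 ≡ 78^2 = 6084 ≡ 57
σ^16 ≡ 57^2 = 3249 ≡ 92
σ^32 ≡ 92^2 = 8464 ≡ 141
σ^64 ≡ 141^2 = 19881 ≡ 78
97 = 64 + 32 + 1, so σ^97 ≡ 78·141·113 ≡ 64 (mod 287)
Since 64 equals the digest 64, verification succeeds.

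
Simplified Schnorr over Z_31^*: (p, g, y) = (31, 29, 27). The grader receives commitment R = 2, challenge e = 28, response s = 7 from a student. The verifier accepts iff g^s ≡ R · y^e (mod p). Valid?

no

g^s mod p:
29^2 = 841 ≡ 4
29^4 ≡ 4^2 = 16
7 = 4 + 2 + 1, so 29^7 ≡ 16·4·29 ≡ 27 (mod 31)
R · y^e mod p:
27^2 = 729 ≡ 16
27^4 ≡ 16^2 = 256 ≡ 8
27^8 ≡ 8^2 = 64 ≡ 2
27^16 ≡ 2^2 = 4
28 = 16 + 8 + 4, so 27^28 ≡ 4·2·8 ≡ 2 (mod 31)
2·2 = 4 ≡ 4 (mod 31)
27 ≠ 4; the check fails.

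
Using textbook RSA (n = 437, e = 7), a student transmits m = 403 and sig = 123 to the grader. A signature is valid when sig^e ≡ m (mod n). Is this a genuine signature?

Squares mod 437: sig^1≡123, sig^2≡271, sig^4≡25
7 = 4 + 2 + 1, so sig^7 ≡ 25·271·123 ≡ 403 (mod 437)
sig^7 mod 437 = 403 matches m.

genuine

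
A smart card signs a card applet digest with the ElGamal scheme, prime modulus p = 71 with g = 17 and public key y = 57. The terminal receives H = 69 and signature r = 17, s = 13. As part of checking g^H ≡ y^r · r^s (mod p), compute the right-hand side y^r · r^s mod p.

46

Squares mod 71: 57^1≡57, 57^2≡54, 57^4≡5, 57^8≡25, 57^16≡57
17 = 16 + 1, so 57^17 ≡ 57·57 ≡ 54 (mod 71)
Squares mod 71: 17^1≡17, 17^2≡5, 17^4≡25, 17^8≡57
13 = 8 + 4 + 1, so 17^13 ≡ 57·25·17 ≡ 14 (mod 71)
y^r · r^s ≡ 54·14 = 756 ≡ 46 (mod 71)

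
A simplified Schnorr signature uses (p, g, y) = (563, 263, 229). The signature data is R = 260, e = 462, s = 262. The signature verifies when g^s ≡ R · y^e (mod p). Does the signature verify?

does not verify

g^s mod p:
Squares mod 563: 263^1≡263, 263^2≡483, 263^4≡207, 263^8≡61, 263^16≡343, 263^32≡545, 263^64≡324, 263^128≡258, 263^256≡130
262 = 256 + 4 + 2, so 263^262 ≡ 130·207·483 ≡ 112 (mod 563)
R · y^e mod p:
Squares mod 563: 229^1≡229, 229^2≡82, 229^4≡531, 229^8≡461, 229^16≡270, 229^32≡273, 229^64≡213, 229^128≡329, 229^256≡145
462 = 256 + 128 + 64 + 8 + 4 + 2, so 229^462 ≡ 145·329·213·461·531·82 ≡ 478 (mod 563)
260·478 = 124280 ≡ 420 (mod 563)
112 ≠ 420; the check fails.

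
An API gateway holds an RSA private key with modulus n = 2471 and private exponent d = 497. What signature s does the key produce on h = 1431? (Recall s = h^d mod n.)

h^2 ≡ 1431^2 = 2047761 ≡ 1773
h^4 ≡ 1773^2 = 3143529 ≡ 417
h^8 ≡ 417^2 = 173889 ≡ 919
h^16 ≡ 919^2 = 844561 ≡ 1950
h^32 ≡ 1950^2 = 3802500 ≡ 2102
h^64 ≡ 2102^2 = 4418404 ≡ 256
h^128 ≡ 256^2 = 65536 ≡ 1290
h^256 ≡ 1290^2 = 1664100 ≡ 1117
497 = 256 + 128 + 64 + 32 + 16 + 1, so h^497 ≡ 1117·1290·256·2102·1950·1431 ≡ 418 (mod 2471)

418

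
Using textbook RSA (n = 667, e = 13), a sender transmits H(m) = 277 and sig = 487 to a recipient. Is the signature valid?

invalid

sig^2 ≡ 487^2 = 237169 ≡ 384
sig^4 ≡ 384^2 = 147456 ≡ 49
sig^8 ≡ 49^2 = 2401 ≡ 400
13 = 8 + 4 + 1, so sig^13 ≡ 400·49·487 ≡ 430 (mod 667)
430 ≠ 277, so verification fails.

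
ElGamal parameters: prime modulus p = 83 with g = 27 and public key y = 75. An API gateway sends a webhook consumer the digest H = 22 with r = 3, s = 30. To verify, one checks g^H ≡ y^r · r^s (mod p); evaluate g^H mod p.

26

27^2 = 729 ≡ 65
27^4 ≡ 65^2 = 4225 ≡ 75
27^8 ≡ 75^2 = 5625 ≡ 64
27^16 ≡ 64^2 = 4096 ≡ 29
22 = 16 + 4 + 2, so 27^22 ≡ 29·75·65 ≡ 26 (mod 83)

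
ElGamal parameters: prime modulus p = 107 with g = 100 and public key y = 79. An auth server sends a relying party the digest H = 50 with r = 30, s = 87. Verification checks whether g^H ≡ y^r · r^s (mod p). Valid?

Left side g^H mod p:
100^2 = 10000 ≡ 49
100^4 ≡ 49^2 = 2401 ≡ 47
100^8 ≡ 47^2 = 2209 ≡ 69
100^16 ≡ 69^2 = 4761 ≡ 53
100^32 ≡ 53^2 = 2809 ≡ 27
50 = 32 + 16 + 2, so 100^50 ≡ 27·53·49 ≡ 34 (mod 107)
Right side y^r · r^s mod p:
79^2 = 6241 ≡ 35
79^4 ≡ 35^2 = 1225 ≡ 48
79^8 ≡ 48^2 = 2304 ≡ 57
79^16 ≡ 57^2 = 3249 ≡ 39
30 = 16 + 8 + 4 + 2, so 79^30 ≡ 39·57·48·35 ≡ 19 (mod 107)
30^2 = 900 ≡ 44
30^4 ≡ 44^2 = 1936 ≡ 10
30^8 ≡ 10^2 = 100
30^16 ≡ 100^2 = 10000 ≡ 49
30^32 ≡ 49^2 = 2401 ≡ 47
30^64 ≡ 47^2 = 2209 ≡ 69
87 = 64 + 16 + 4 + 2 + 1, so 30^87 ≡ 69·49·10·44·30 ≡ 35 (mod 107)
19·35 = 665 ≡ 23 (mod 107)
34 ≠ 23, so verification fails.

no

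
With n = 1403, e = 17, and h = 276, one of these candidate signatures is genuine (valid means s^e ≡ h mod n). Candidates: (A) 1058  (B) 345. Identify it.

B

Candidate A: Squares mod 1403: 1058^1≡1058, 1058^2≡1173, 1058^4≡989, 1058^8≡230, 1058^16≡989; 17 = 16 + 1, so 1058^17 ≡ 989·1058 ≡ 1127 (mod 1403)
Candidate B: Squares mod 1403: 345^1≡345, 345^2≡1173, 345^4≡989, 345^8≡230, 345^16≡989; 17 = 16 + 1, so 345^17 ≡ 989·345 ≡ 276 (mod 1403)
  → matches h = 276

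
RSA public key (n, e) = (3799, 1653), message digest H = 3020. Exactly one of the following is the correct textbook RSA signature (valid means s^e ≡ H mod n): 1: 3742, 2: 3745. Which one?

2

Candidate 1: Squares mod 3799: 3742^1≡3742, 3742^2≡3249, 3742^4≡2379, 3742^8≡2930, 3742^16≡2959, 3742^32≡2785, 3742^64≡2466, 3742^128≡2756, 3742^256≡1335, 3742^512≡494, 3742^1024≡900; 1653 = 1024 + 512 + 64 + 32 + 16 + 4 + 1, so 3742^1653 ≡ 900·494·2466·2785·2959·2379·3742 ≡ 2553 (mod 3799)
Candidate 2: Squares mod 3799: 3745^1≡3745, 3745^2≡2916, 3745^4≡894, 3745^8≡1446, 3745^16≡1466, 3745^32≡2721, 3745^64≡3389, 3745^128≡944, 3745^256≡2170, 3745^512≡1939, 3745^1024≡2510; 1653 = 1024 + 512 + 64 + 32 + 16 + 4 + 1, so 3745^1653 ≡ 2510·1939·3389·2721·1466·894·3745 ≡ 3020 (mod 3799)
  → matches H = 3020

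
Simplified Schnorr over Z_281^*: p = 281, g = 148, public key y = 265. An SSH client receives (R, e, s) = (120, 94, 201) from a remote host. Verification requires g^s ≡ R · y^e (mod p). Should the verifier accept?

accept

g^s mod p:
Squares mod 281: 148^1≡148, 148^2≡267, 148^4≡196, 148^8≡200, 148^16≡98, 148^32≡50, 148^64≡252, 148^128≡279
201 = 128 + 64 + 8 + 1, so 148^201 ≡ 279·252·200·148 ≡ 171 (mod 281)
R · y^e mod p:
Squares mod 281: 265^1≡265, 265^2≡256, 265^4≡63, 265^8≡35, 265^16≡101, 265^32≡85, 265^64≡200
94 = 64 + 16 + 8 + 4 + 2, so 265^94 ≡ 200·101·35·63·256 ≡ 163 (mod 281)
120·163 = 19560 ≡ 171 (mod 281)
171 ≡ 171 (mod 281); signature holds.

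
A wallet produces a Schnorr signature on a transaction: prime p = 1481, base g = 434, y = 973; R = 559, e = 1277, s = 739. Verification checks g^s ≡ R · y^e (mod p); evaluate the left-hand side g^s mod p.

434^2 = 188356 ≡ 269
434^4 ≡ 269^2 = 72361 ≡ 1273
434^8 ≡ 1273^2 = 1620529 ≡ 315
434^16 ≡ 315^2 = 99225 ≡ 1479
434^32 ≡ 1479^2 = 2187441 ≡ 4
434^64 ≡ 4^2 = 16
434^128 ≡ 16^2 = 256
434^256 ≡ 256^2 = 65536 ≡ 372
434^512 ≡ 372^2 = 138384 ≡ 651
739 = 512 + 128 + 64 + 32 + 2 + 1, so 434^739 ≡ 651·256·16·4·269·434 ≡ 604 (mod 1481)

604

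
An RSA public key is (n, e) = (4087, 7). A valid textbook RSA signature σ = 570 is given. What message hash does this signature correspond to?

σ^2 ≡ 570^2 = 324900 ≡ 2027
σ^4 ≡ 2027^2 = 4108729 ≡ 1294
7 = 4 + 2 + 1, so σ^7 ≡ 1294·2027·570 ≡ 1016 (mod 4087)

1016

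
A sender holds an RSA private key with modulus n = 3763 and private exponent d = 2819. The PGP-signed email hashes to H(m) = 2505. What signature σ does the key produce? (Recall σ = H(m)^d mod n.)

1095

(H(m))^2 ≡ 2505^2 = 6275025 ≡ 2104
(H(m))^4 ≡ 2104^2 = 4426816 ≡ 1528
(H(m))^8 ≡ 1528^2 = 2334784 ≡ 1724
(H(m))^16 ≡ 1724^2 = 2972176 ≡ 3169
(H(m))^32 ≡ 3169^2 = 10042561 ≡ 2877
(H(m))^64 ≡ 2877^2 = 8277129 ≡ 2292
(H(m))^128 ≡ 2292^2 = 5253264 ≡ 116
(H(m))^256 ≡ 116^2 = 13456 ≡ 2167
(H(m))^512 ≡ 2167^2 = 4695889 ≡ 3428
(H(m))^1024 ≡ 3428^2 = 11751184 ≡ 3098
(H(m))^2048 ≡ 3098^2 = 9597604 ≡ 1954
2819 = 2048 + 512 + 256 + 2 + 1, so (H(m))^2819 ≡ 1954·3428·2167·2104·2505 ≡ 1095 (mod 3763)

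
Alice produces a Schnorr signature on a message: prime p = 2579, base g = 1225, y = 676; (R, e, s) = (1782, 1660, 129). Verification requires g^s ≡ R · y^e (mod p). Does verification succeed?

passes

g^s mod p:
1225^2 = 1500625 ≡ 2226
1225^4 ≡ 2226^2 = 4955076 ≡ 817
1225^8 ≡ 817^2 = 667489 ≡ 2107
1225^16 ≡ 2107^2 = 4439449 ≡ 990
1225^32 ≡ 990^2 = 980100 ≡ 80
1225^64 ≡ 80^2 = 6400 ≡ 1242
1225^128 ≡ 1242^2 = 1542564 ≡ 322
129 = 128 + 1, so 1225^129 ≡ 322·1225 ≡ 2442 (mod 2579)
R · y^e mod p:
676^2 = 456976 ≡ 493
676^4 ≡ 493^2 = 243049 ≡ 623
676^8 ≡ 623^2 = 388129 ≡ 1279
676^16 ≡ 1279^2 = 1635841 ≡ 755
676^32 ≡ 755^2 = 570025 ≡ 66
676^64 ≡ 66^2 = 4356 ≡ 1777
676^128 ≡ 1777^2 = 3157729 ≡ 1033
676^256 ≡ 1033^2 = 1067089 ≡ 1962
676^512 ≡ 1962^2 = 3849444 ≡ 1576
676^1024 ≡ 1576^2 = 2483776 ≡ 199
1660 = 1024 + 512 + 64 + 32 + 16 + 8 + 4, so 676^1660 ≡ 199·1576·1777·66·755·1279·623 ≡ 670 (mod 2579)
1782·670 = 1193940 ≡ 2442 (mod 2579)
2442 ≡ 2442 (mod 2579); signature holds.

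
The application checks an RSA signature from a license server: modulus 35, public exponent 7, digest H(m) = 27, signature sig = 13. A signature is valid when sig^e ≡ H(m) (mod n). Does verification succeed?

Squares mod 35: sig^1≡13, sig^2≡29, sig^4≡1
7 = 4 + 2 + 1, so sig^7 ≡ 1·29·13 ≡ 27 (mod 35)
27 = H(m), so the signature checks out.

passes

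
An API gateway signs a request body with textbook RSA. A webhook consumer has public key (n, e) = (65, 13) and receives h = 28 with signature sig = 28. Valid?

sig^2 ≡ 28^2 = 784 ≡ 4
sig^4 ≡ 4^2 = 16
sig^8 ≡ 16^2 = 256 ≡ 61
13 = 8 + 4 + 1, so sig^13 ≡ 61·16·28 ≡ 28 (mod 65)
Since 28 equals the digest 28, verification succeeds.

yes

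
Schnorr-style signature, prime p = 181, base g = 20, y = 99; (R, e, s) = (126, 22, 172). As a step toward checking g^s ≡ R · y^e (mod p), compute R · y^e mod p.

34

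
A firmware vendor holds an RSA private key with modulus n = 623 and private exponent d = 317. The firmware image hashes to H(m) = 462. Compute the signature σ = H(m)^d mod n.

581

Squares mod 623: (H(m))^1≡462, (H(m))^2≡378, (H(m))^4≡217, (H(m))^8≡364, (H(m))^16≡420, (H(m))^32≡91, (H(m))^64≡182, (H(m))^128≡105, (H(m))^256≡434
317 = 256 + 32 + 16 + 8 + 4 + 1, so (H(m))^317 ≡ 434·91·420·364·217·462 ≡ 581 (mod 623)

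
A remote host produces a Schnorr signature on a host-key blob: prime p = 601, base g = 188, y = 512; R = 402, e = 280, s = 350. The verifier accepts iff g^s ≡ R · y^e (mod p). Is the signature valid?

valid

g^s mod p:
188^2 = 35344 ≡ 486
188^4 ≡ 486^2 = 236196 ≡ 3
188^8 ≡ 3^2 = 9
188^16 ≡ 9^2 = 81
188^32 ≡ 81^2 = 6561 ≡ 551
188^64 ≡ 551^2 = 303601 ≡ 96
188^128 ≡ 96^2 = 9216 ≡ 201
188^256 ≡ 201^2 = 40401 ≡ 134
350 = 256 + 64 + 16 + 8 + 4 + 2, so 188^350 ≡ 134·96·81·9·3·486 ≡ 576 (mod 601)
R · y^e mod p:
512^2 = 262144 ≡ 108
512^4 ≡ 108^2 = 11664 ≡ 245
512^8 ≡ 245^2 = 60025 ≡ 526
512^16 ≡ 526^2 = 276676 ≡ 216
512^32 ≡ 216^2 = 46656 ≡ 379
512^64 ≡ 379^2 = 143641 ≡ 2
512^128 ≡ 2^2 = 4
512^256 ≡ 4^2 = 16
280 = 256 + 16 + 8, so 512^280 ≡ 16·216·526 ≡ 432 (mod 601)
402·432 = 173664 ≡ 576 (mod 601)
576 ≡ 576 (mod 601); signature holds.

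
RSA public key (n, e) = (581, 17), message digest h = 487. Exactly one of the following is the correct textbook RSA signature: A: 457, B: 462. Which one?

A

Candidate A: Squares mod 581: 457^1≡457, 457^2≡270, 457^4≡275, 457^8≡95, 457^16≡310; 17 = 16 + 1, so 457^17 ≡ 310·457 ≡ 487 (mod 581)
  → matches h = 487
Candidate B: Squares mod 581: 462^1≡462, 462^2≡217, 462^4≡28, 462^8≡203, 462^16≡539; 17 = 16 + 1, so 462^17 ≡ 539·462 ≡ 350 (mod 581)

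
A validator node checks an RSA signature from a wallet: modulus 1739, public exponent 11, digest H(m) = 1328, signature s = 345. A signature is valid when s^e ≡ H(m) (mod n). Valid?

yes

s^2 ≡ 345^2 = 119025 ≡ 773
s^4 ≡ 773^2 = 597529 ≡ 1052
s^8 ≡ 1052^2 = 1106704 ≡ 700
11 = 8 + 2 + 1, so s^11 ≡ 700·773·345 ≡ 1328 (mod 1739)
1328 = H(m), so the signature checks out.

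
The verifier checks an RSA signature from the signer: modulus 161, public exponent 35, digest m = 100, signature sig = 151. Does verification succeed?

passes

sig^35 mod 161 = 100
Since 100 equals the digest 100, verification succeeds.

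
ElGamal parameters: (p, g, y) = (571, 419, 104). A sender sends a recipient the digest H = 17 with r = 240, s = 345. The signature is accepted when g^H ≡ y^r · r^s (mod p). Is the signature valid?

Left side g^H mod p:
419^2 = 175561 ≡ 264
419^4 ≡ 264^2 = 69696 ≡ 34
419^8 ≡ 34^2 = 1156 ≡ 14
419^16 ≡ 14^2 = 196
17 = 16 + 1, so 419^17 ≡ 196·419 ≡ 471 (mod 571)
Right side y^r · r^s mod p:
104^2 = 10816 ≡ 538
104^4 ≡ 538^2 = 289444 ≡ 518
104^8 ≡ 518^2 = 268324 ≡ 525
104^16 ≡ 525^2 = 275625 ≡ 403
104^32 ≡ 403^2 = 162409 ≡ 245
104^64 ≡ 245^2 = 60025 ≡ 70
104^128 ≡ 70^2 = 4900 ≡ 332
240 = 128 + 64 + 32 + 16, so 104^240 ≡ 332·70·245·403 ≡ 214 (mod 571)
240^2 = 57600 ≡ 500
240^4 ≡ 500^2 = 250000 ≡ 473
240^8 ≡ 473^2 = 223729 ≡ 468
240^16 ≡ 468^2 = 219024 ≡ 331
240^32 ≡ 331^2 = 109561 ≡ 500
240^64 ≡ 500^2 = 250000 ≡ 473
240^128 ≡ 473^2 = 223729 ≡ 468
240^256 ≡ 468^2 = 219024 ≡ 331
345 = 256 + 64 + 16 + 8 + 1, so 240^345 ≡ 331·473·331·468·240 ≡ 570 (mod 571)
214·570 = 121980 ≡ 357 (mod 571)
471 ≠ 357, so verification fails.

invalid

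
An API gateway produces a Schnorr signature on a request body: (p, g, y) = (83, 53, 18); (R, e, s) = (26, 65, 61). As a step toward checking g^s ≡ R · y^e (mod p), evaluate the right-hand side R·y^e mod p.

18^2 = 324 ≡ 75
18^4 ≡ 75^2 = 5625 ≡ 64
18^8 ≡ 64^2 = 4096 ≡ 29
18^16 ≡ 29^2 = 841 ≡ 11
18^32 ≡ 11^2 = 121 ≡ 38
18^64 ≡ 38^2 = 1444 ≡ 33
65 = 64 + 1, so 18^65 ≡ 33·18 ≡ 13 (mod 83)
R · y^e ≡ 26·13 = 338 ≡ 6 (mod 83)

6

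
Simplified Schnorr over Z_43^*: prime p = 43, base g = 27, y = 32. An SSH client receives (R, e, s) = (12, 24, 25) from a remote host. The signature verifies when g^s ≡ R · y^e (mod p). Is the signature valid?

g^s mod p:
Squares mod 43: 27^1≡27, 27^2≡41, 27^4≡4, 27^8≡16, 27^16≡41
25 = 16 + 8 + 1, so 27^25 ≡ 41·16·27 ≡ 39 (mod 43)
R · y^e mod p:
Squares mod 43: 32^1≡32, 32^2≡35, 32^4≡21, 32^8≡11, 32^16≡35
24 = 16 + 8, so 32^24 ≡ 35·11 ≡ 41 (mod 43)
12·41 = 492 ≡ 19 (mod 43)
39 ≠ 19; the check fails.

invalid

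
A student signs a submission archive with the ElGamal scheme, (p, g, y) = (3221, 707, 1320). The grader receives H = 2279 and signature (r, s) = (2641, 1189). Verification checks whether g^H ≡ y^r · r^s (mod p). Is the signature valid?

Left side g^H mod p:
707^2 = 499849 ≡ 594
707^4 ≡ 594^2 = 352836 ≡ 1747
707^8 ≡ 1747^2 = 3052009 ≡ 1722
707^16 ≡ 1722^2 = 2965284 ≡ 1964
707^32 ≡ 1964^2 = 3857296 ≡ 1759
707^64 ≡ 1759^2 = 3094081 ≡ 1921
707^128 ≡ 1921^2 = 3690241 ≡ 2196
707^256 ≡ 2196^2 = 4822416 ≡ 579
707^512 ≡ 579^2 = 335241 ≡ 257
707^1024 ≡ 257^2 = 66049 ≡ 1629
707^2048 ≡ 1629^2 = 2653641 ≡ 2758
2279 = 2048 + 128 + 64 + 32 + 4 + 2 + 1, so 707^2279 ≡ 2758·2196·1921·1759·1747·594·707 ≡ 1559 (mod 3221)
Right side y^r · r^s mod p:
1320^2 = 1742400 ≡ 3060
1320^4 ≡ 3060^2 = 9363600 ≡ 153
1320^8 ≡ 153^2 = 23409 ≡ 862
1320^16 ≡ 862^2 = 743044 ≡ 2214
1320^32 ≡ 2214^2 = 4901796 ≡ 2655
1320^64 ≡ 2655^2 = 7049025 ≡ 1477
1320^128 ≡ 1477^2 = 2181529 ≡ 912
1320^256 ≡ 912^2 = 831744 ≡ 726
1320^512 ≡ 726^2 = 527076 ≡ 2053
1320^1024 ≡ 2053^2 = 4214809 ≡ 1741
1320^2048 ≡ 1741^2 = 3031081 ≡ 120
2641 = 2048 + 512 + 64 + 16 + 1, so 1320^2641 ≡ 120·2053·1477·2214·1320 ≡ 400 (mod 3221)
2641^2 = 6974881 ≡ 1416
2641^4 ≡ 1416^2 = 2005056 ≡ 1594
2641^8 ≡ 1594^2 = 2540836 ≡ 2688
2641^16 ≡ 2688^2 = 7225344 ≡ 641
2641^32 ≡ 641^2 = 410881 ≡ 1814
2641^64 ≡ 1814^2 = 3290596 ≡ 1955
2641^128 ≡ 1955^2 = 3822025 ≡ 1919
2641^256 ≡ 1919^2 = 3682561 ≡ 958
2641^512 ≡ 958^2 = 917764 ≡ 3000
2641^1024 ≡ 3000^2 = 9000000 ≡ 526
1189 = 1024 + 128 + 32 + 4 + 1, so 2641^1189 ≡ 526·1919·1814·1594·2641 ≡ 1029 (mod 3221)
400·1029 = 411600 ≡ 2533 (mod 3221)
1559 ≠ 2533, so verification fails.

invalid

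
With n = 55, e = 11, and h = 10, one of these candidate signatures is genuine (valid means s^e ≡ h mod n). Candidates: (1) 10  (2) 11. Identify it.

1

Candidate 1: Squares mod 55: 10^1≡10, 10^2≡45, 10^4≡45, 10^8≡45; 11 = 8 + 2 + 1, so 10^11 ≡ 45·45·10 ≡ 10 (mod 55)
  → matches h = 10
Candidate 2: Squares mod 55: 11^1≡11, 11^2≡11, 11^4≡11, 11^8≡11; 11 = 8 + 2 + 1, so 11^11 ≡ 11·11·11 ≡ 11 (mod 55)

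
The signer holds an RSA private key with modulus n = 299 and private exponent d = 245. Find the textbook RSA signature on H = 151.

242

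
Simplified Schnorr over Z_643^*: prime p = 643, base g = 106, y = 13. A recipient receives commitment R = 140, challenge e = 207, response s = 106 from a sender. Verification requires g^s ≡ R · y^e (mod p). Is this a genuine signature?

genuine

g^s mod p:
Squares mod 643: 106^1≡106, 106^2≡305, 106^4≡433, 106^8≡376, 106^16≡559, 106^32≡626, 106^64≡289
106 = 64 + 32 + 8 + 2, so 106^106 ≡ 289·626·376·305 ≡ 123 (mod 643)
R · y^e mod p:
Squares mod 643: 13^1≡13, 13^2≡169, 13^4≡269, 13^8≡345, 13^16≡70, 13^32≡399, 13^64≡380, 13^128≡368
207 = 128 + 64 + 8 + 4 + 2 + 1, so 13^207 ≡ 368·380·345·269·169·13 ≡ 180 (mod 643)
140·180 = 25200 ≡ 123 (mod 643)
123 ≡ 123 (mod 643); signature holds.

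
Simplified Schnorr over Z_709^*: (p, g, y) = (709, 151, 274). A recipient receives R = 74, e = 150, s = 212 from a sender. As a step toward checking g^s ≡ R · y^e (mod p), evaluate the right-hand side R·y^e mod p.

121

274^150 mod 709 = 222
R · y^e ≡ 74·222 = 16428 ≡ 121 (mod 709)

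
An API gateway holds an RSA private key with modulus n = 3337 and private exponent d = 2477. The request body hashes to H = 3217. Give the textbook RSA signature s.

H^2 ≡ 3217^2 = 10349089 ≡ 1052
H^4 ≡ 1052^2 = 1106704 ≡ 2157
H^8 ≡ 2157^2 = 4652649 ≡ 871
H^16 ≡ 871^2 = 758641 ≡ 1142
H^32 ≡ 1142^2 = 1304164 ≡ 2734
H^64 ≡ 2734^2 = 7474756 ≡ 3213
H^128 ≡ 3213^2 = 10323369 ≡ 2028
H^256 ≡ 2028^2 = 4112784 ≡ 1600
H^512 ≡ 1600^2 = 2560000 ≡ 521
H^1024 ≡ 521^2 = 271441 ≡ 1144
H^2048 ≡ 1144^2 = 1308736 ≡ 632
2477 = 2048 + 256 + 128 + 32 + 8 + 4 + 1, so H^2477 ≡ 632·1600·2028·2734·871·2157·3217 ≡ 766 (mod 3337)

766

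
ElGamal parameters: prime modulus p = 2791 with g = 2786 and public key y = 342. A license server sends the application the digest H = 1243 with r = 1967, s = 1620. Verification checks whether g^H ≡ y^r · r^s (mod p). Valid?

yes

Left side g^H mod p:
Squares mod 2791: 2786^1≡2786, 2786^2≡25, 2786^4≡625, 2786^8≡2676, 2786^16≡2061, 2786^32≡2610, 2786^64≡2060, 2786^128≡1280, 2786^256≡83, 2786^512≡1307, 2786^1024≡157
1243 = 1024 + 128 + 64 + 16 + 8 + 2 + 1, so 2786^1243 ≡ 157·1280·2060·2061·2676·25·2786 ≡ 2580 (mod 2791)
Right side y^r · r^s mod p:
Squares mod 2791: 342^1≡342, 342^2≡2533, 342^4≡2371, 342^8≡567, 342^16≡524, 342^32≡1058, 342^64≡173, 342^128≡2019, 342^256≡1501, 342^512≡664, 342^1024≡2709
1967 = 1024 + 512 + 256 + 128 + 32 + 8 + 4 + 2 + 1, so 342^1967 ≡ 2709·664·1501·2019·1058·567·2371·2533·342 ≡ 1257 (mod 2791)
Squares mod 2791: 1967^1≡1967, 1967^2≡763, 1967^4≡1641, 1967^8≡2357, 1967^16≡1359, 1967^32≡2030, 1967^64≡1384, 1967^128≡830, 1967^256≡2314, 1967^512≡1458, 1967^1024≡1813
1620 = 1024 + 512 + 64 + 16 + 4, so 1967^1620 ≡ 1813·1458·1384·1359·1641 ≡ 1261 (mod 2791)
1257·1261 = 1585077 ≡ 2580 (mod 2791)
2580 ≡ 2580 (mod 2791), so the signature is genuine.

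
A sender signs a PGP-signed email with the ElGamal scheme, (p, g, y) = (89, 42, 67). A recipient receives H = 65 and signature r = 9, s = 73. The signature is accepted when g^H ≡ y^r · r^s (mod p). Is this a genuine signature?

genuine

Left side g^H mod p:
42^65 mod 89 = 36
Right side y^r · r^s mod p:
67^9 mod 89 = 16
9^73 mod 89 = 69
16·69 = 1104 ≡ 36 (mod 89)
36 ≡ 36 (mod 89), so the signature is genuine.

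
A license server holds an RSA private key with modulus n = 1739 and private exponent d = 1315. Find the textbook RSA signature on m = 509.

1027

Squares mod 1739: m^1≡509, m^2≡1709, m^4≡900, m^8≡1365, m^16≡756, m^32≡1144, m^64≡1008, m^128≡488, m^256≡1640, m^512≡1106, m^1024≡719
1315 = 1024 + 256 + 32 + 2 + 1, so m^1315 ≡ 719·1640·1144·1709·509 ≡ 1027 (mod 1739)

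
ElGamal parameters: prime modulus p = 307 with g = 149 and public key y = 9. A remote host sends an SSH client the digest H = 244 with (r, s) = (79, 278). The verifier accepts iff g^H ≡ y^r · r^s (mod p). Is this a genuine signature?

genuine

Left side g^H mod p:
149^244 mod 307 = 275
Right side y^r · r^s mod p:
9^79 mod 307 = 64
79^278 mod 307 = 153
64·153 = 9792 ≡ 275 (mod 307)
275 ≡ 275 (mod 307), so the signature is genuine.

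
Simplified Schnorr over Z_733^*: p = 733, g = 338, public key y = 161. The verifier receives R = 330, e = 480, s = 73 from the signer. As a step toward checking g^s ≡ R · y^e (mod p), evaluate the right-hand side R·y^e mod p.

282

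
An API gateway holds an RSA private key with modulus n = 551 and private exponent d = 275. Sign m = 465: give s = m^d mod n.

m^2 ≡ 465^2 = 216225 ≡ 233
m^4 ≡ 233^2 = 54289 ≡ 291
m^8 ≡ 291^2 = 84681 ≡ 378
m^16 ≡ 378^2 = 142884 ≡ 175
m^32 ≡ 175^2 = 30625 ≡ 320
m^64 ≡ 320^2 = 102400 ≡ 465
m^128 ≡ 465^2 = 216225 ≡ 233
m^256 ≡ 233^2 = 54289 ≡ 291
275 = 256 + 16 + 2 + 1, so m^275 ≡ 291·175·233·465 ≡ 320 (mod 551)

320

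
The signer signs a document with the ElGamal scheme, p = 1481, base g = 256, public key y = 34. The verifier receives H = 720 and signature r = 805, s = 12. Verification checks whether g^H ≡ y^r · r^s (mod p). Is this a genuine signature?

forged

Left side g^H mod p:
256^720 mod 1481 = 585
Right side y^r · r^s mod p:
34^805 mod 1481 = 795
805^12 mod 1481 = 219
795·219 = 174105 ≡ 828 (mod 1481)
585 ≠ 828, so verification fails.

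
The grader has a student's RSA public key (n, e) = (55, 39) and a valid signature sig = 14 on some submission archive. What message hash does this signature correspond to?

sig^2 ≡ 14^2 = 196 ≡ 31
sig^4 ≡ 31^2 = 961 ≡ 26
sig^8 ≡ 26^2 = 676 ≡ 16
sig^16 ≡ 16^2 = 256 ≡ 36
sig^32 ≡ 36^2 = 1296 ≡ 31
39 = 32 + 4 + 2 + 1, so sig^39 ≡ 31·26·31·14 ≡ 4 (mod 55)

4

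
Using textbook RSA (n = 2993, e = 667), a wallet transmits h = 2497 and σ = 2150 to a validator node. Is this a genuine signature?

σ^667 mod 2993 = 2497
Since 2497 equals the digest 2497, verification succeeds.

genuine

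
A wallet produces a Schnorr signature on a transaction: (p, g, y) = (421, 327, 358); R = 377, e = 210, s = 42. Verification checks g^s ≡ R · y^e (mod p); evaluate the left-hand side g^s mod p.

377

327^2 = 106929 ≡ 416
327^4 ≡ 416^2 = 173056 ≡ 25
327^8 ≡ 25^2 = 625 ≡ 204
327^16 ≡ 204^2 = 41616 ≡ 358
327^32 ≡ 358^2 = 128164 ≡ 180
42 = 32 + 8 + 2, so 327^42 ≡ 180·204·416 ≡ 377 (mod 421)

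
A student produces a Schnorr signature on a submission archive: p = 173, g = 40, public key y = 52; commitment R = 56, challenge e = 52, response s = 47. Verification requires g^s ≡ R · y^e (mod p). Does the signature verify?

g^s mod p:
40^2 = 1600 ≡ 43
40^4 ≡ 43^2 = 1849 ≡ 119
40^8 ≡ 119^2 = 14161 ≡ 148
40^16 ≡ 148^2 = 21904 ≡ 106
40^32 ≡ 106^2 = 11236 ≡ 164
47 = 32 + 8 + 4 + 2 + 1, so 40^47 ≡ 164·148·119·43·40 ≡ 54 (mod 173)
R · y^e mod p:
52^2 = 2704 ≡ 109
52^4 ≡ 109^2 = 11881 ≡ 117
52^8 ≡ 117^2 = 13689 ≡ 22
52^16 ≡ 22^2 = 484 ≡ 138
52^32 ≡ 138^2 = 19044 ≡ 14
52 = 32 + 16 + 4, so 52^52 ≡ 14·138·117 ≡ 106 (mod 173)
56·106 = 5936 ≡ 54 (mod 173)
54 ≡ 54 (mod 173); signature holds.

verifies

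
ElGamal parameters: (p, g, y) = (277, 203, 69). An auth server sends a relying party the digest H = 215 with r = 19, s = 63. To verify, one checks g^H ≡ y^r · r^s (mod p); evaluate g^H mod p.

203^2 = 41209 ≡ 213
203^4 ≡ 213^2 = 45369 ≡ 218
203^8 ≡ 218^2 = 47524 ≡ 157
203^16 ≡ 157^2 = 24649 ≡ 273
203^32 ≡ 273^2 = 74529 ≡ 16
203^64 ≡ 16^2 = 256
203^128 ≡ 256^2 = 65536 ≡ 164
215 = 128 + 64 + 16 + 4 + 2 + 1, so 203^215 ≡ 164·256·273·218·213·203 ≡ 157 (mod 277)

157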